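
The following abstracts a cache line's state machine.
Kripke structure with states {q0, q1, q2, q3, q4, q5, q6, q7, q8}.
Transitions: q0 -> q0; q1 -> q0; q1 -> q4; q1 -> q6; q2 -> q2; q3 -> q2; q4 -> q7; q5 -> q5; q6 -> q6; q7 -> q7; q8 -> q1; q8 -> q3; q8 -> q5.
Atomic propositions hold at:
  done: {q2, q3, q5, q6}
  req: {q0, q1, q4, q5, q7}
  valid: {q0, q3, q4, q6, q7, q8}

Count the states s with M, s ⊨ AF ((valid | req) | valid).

8

Sat(valid | req) = {q0, q1, q3, q4, q5, q6, q7, q8}
Sat((valid | req) | valid) = {q0, q1, q3, q4, q5, q6, q7, q8}
AF ((valid | req) | valid): least fixpoint, start Z0 = {q0, q1, q3, q4, q5, q6, q7, q8}, add states with every successor in Z. Already a fixed point.
Sat(AF ((valid | req) | valid)) = {q0, q1, q3, q4, q5, q6, q7, q8}
|Sat(AF ((valid | req) | valid))| = |{q0, q1, q3, q4, q5, q6, q7, q8}| = 8.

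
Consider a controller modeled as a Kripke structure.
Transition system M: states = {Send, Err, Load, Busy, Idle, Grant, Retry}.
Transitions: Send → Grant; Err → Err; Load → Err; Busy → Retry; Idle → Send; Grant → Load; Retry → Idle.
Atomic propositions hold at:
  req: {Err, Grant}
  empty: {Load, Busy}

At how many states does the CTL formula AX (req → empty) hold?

Sat(req → empty) = {Send, Load, Busy, Idle, Retry}
Sat(AX (req → empty)) = {s : every successor in {Send, Load, Busy, Idle, Retry}} = {Busy, Idle, Grant, Retry}
|Sat(AX (req → empty))| = |{Busy, Idle, Grant, Retry}| = 4.

4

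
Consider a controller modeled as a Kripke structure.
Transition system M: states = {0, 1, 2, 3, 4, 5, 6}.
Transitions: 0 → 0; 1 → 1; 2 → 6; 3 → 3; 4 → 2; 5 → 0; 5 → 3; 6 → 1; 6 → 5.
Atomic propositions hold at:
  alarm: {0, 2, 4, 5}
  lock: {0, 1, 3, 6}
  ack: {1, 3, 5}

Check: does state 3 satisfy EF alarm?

EF alarm: least fixpoint, start Z0 = {0, 2, 4, 5}, add states with some successor in Z. Z1 = {0, 2, 4, 5, 6}; fixed.
Sat(EF alarm) = {0, 2, 4, 5, 6}
3 ∉ Sat(EF alarm) = {0, 2, 4, 5, 6}, so the formula does not hold at 3.

No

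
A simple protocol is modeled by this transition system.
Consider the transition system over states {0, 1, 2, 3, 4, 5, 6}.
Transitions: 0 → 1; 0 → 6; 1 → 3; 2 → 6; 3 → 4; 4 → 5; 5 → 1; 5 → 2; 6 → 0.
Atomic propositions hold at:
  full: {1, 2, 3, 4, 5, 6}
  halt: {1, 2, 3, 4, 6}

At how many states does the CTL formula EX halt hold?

5

Sat(EX halt) = {s : some successor in {1, 2, 3, 4, 6}} = {0, 1, 2, 3, 5}
|Sat(EX halt)| = |{0, 1, 2, 3, 5}| = 5.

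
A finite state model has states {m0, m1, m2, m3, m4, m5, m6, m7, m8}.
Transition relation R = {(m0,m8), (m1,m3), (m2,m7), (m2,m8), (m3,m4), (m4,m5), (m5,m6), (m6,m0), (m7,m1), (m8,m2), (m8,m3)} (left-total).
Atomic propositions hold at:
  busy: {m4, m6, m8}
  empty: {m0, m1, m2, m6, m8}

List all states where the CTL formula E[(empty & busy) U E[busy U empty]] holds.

Sat(empty & busy) = {m6, m8}
E[busy U empty]: least fixpoint, start Z0 = Sat(empty) = {m0, m1, m2, m6, m8}, add states in Sat(busy) with some successor in Z. Already a fixed point.
Sat(E[busy U empty]) = {m0, m1, m2, m6, m8}
E[(empty & busy) U E[busy U empty]]: least fixpoint, start Z0 = Sat(E[busy U empty]) = {m0, m1, m2, m6, m8}, add states in Sat(empty & busy) with some successor in Z. Already a fixed point.
Sat(E[(empty & busy) U E[busy U empty]]) = {m0, m1, m2, m6, m8}

{m0, m1, m2, m6, m8}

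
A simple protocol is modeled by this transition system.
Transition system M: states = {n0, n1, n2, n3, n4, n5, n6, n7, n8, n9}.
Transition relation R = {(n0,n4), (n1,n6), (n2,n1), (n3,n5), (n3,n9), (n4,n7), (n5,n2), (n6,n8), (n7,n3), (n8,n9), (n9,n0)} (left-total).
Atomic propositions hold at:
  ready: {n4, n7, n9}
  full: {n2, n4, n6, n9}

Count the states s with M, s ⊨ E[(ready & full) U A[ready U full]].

4

Sat(ready & full) = {n4, n9}
A[ready U full]: least fixpoint, start Z0 = Sat(full) = {n2, n4, n6, n9}, add states in Sat(ready) with every successor in Z. Already a fixed point.
Sat(A[ready U full]) = {n2, n4, n6, n9}
E[(ready & full) U A[ready U full]]: least fixpoint, start Z0 = Sat(A[ready U full]) = {n2, n4, n6, n9}, add states in Sat(ready & full) with some successor in Z. Already a fixed point.
Sat(E[(ready & full) U A[ready U full]]) = {n2, n4, n6, n9}
|Sat(E[(ready & full) U A[ready U full]])| = |{n2, n4, n6, n9}| = 4.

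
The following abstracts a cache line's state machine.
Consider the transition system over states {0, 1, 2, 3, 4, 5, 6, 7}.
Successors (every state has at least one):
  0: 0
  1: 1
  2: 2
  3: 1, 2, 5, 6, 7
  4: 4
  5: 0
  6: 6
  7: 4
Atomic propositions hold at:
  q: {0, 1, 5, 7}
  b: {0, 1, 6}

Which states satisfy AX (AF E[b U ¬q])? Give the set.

Sat(¬q) = {2, 3, 4, 6}
E[b U ¬q]: least fixpoint, start Z0 = Sat(¬q) = {2, 3, 4, 6}, add states in Sat(b) with some successor in Z. Already a fixed point.
Sat(E[b U ¬q]) = {2, 3, 4, 6}
AF E[b U ¬q]: least fixpoint, start Z0 = {2, 3, 4, 6}, add states with every successor in Z. Z1 = {2, 3, 4, 6, 7}; fixed.
Sat(AF E[b U ¬q]) = {2, 3, 4, 6, 7}
Sat(AX (AF E[b U ¬q])) = {s : every successor in {2, 3, 4, 6, 7}} = {2, 4, 6, 7}

{2, 4, 6, 7}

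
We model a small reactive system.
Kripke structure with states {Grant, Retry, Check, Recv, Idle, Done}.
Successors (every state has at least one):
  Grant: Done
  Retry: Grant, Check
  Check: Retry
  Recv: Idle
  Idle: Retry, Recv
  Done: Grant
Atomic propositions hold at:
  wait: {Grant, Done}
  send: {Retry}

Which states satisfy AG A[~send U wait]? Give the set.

Sat(~send) = {Grant, Check, Recv, Idle, Done}
A[~send U wait]: least fixpoint, start Z0 = Sat(wait) = {Grant, Done}, add states in Sat(~send) with every successor in Z. Already a fixed point.
Sat(A[~send U wait]) = {Grant, Done}
AG A[~send U wait]: greatest fixpoint, start Z0 = {Grant, Done}, keep only states in Sat with every successor in Z. Already a fixed point.
Sat(AG A[~send U wait]) = {Grant, Done}

{Grant, Done}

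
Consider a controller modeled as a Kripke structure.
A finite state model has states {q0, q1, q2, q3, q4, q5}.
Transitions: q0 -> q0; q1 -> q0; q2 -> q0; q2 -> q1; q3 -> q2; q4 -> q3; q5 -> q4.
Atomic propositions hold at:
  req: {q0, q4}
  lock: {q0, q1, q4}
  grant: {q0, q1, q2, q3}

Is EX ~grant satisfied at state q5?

Sat(~grant) = {q4, q5}
Sat(EX ~grant) = {s : some successor in {q4, q5}} = {q5}
q5 ∈ Sat(EX ~grant) = {q5}, so the formula holds at q5.

Yes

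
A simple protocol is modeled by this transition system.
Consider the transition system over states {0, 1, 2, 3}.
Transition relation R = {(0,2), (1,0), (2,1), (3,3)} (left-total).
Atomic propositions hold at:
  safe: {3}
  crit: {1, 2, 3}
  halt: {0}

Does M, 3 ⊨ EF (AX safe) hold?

Sat(AX safe) = {s : every successor in {3}} = {3}
EF (AX safe): least fixpoint, start Z0 = {3}, add states with some successor in Z. Already a fixed point.
Sat(EF (AX safe)) = {3}
3 ∈ Sat(EF (AX safe)) = {3}, so the formula holds at 3.

Yes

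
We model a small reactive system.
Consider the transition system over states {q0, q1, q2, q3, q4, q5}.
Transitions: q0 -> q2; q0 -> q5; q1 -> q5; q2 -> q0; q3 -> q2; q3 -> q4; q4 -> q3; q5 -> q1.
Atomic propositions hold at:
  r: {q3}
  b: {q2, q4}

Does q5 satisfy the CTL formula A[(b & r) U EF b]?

No

Sat(b & r) = ∅
EF b: least fixpoint, start Z0 = {q2, q4}, add states with some successor in Z. Z1 = {q0, q2, q3, q4}; fixed.
Sat(EF b) = {q0, q2, q3, q4}
A[(b & r) U EF b]: least fixpoint, start Z0 = Sat(EF b) = {q0, q2, q3, q4}, add states in Sat(b & r) with every successor in Z. Already a fixed point.
Sat(A[(b & r) U EF b]) = {q0, q2, q3, q4}
q5 ∉ Sat(A[(b & r) U EF b]) = {q0, q2, q3, q4}, so the formula does not hold at q5.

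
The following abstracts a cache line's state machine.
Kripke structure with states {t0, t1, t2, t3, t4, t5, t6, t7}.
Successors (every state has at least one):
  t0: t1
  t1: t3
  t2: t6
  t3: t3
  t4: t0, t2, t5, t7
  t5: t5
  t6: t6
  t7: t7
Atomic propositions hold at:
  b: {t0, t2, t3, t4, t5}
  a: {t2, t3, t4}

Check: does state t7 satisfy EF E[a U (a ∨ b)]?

Sat(a ∨ b) = {t0, t2, t3, t4, t5}
E[a U (a ∨ b)]: least fixpoint, start Z0 = Sat((a ∨ b)) = {t0, t2, t3, t4, t5}, add states in Sat(a) with some successor in Z. Already a fixed point.
Sat(E[a U (a ∨ b)]) = {t0, t2, t3, t4, t5}
EF E[a U (a ∨ b)]: least fixpoint, start Z0 = {t0, t2, t3, t4, t5}, add states with some successor in Z. Z1 = {t0, t1, t2, t3, t4, t5}; fixed.
Sat(EF E[a U (a ∨ b)]) = {t0, t1, t2, t3, t4, t5}
t7 ∉ Sat(EF E[a U (a ∨ b)]) = {t0, t1, t2, t3, t4, t5}, so the formula does not hold at t7.

No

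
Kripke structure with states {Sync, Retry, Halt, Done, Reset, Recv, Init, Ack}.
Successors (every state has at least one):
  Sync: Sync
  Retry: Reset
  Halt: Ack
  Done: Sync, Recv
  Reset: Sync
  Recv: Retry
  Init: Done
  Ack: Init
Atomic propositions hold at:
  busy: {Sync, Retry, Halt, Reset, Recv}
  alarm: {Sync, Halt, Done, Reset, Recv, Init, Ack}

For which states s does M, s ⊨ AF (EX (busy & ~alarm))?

Sat(~alarm) = {Retry}
Sat(busy & ~alarm) = {Retry}
Sat(EX (busy & ~alarm)) = {s : some successor in {Retry}} = {Recv}
AF (EX (busy & ~alarm)): least fixpoint, start Z0 = {Recv}, add states with every successor in Z. Already a fixed point.
Sat(AF (EX (busy & ~alarm))) = {Recv}

{Recv}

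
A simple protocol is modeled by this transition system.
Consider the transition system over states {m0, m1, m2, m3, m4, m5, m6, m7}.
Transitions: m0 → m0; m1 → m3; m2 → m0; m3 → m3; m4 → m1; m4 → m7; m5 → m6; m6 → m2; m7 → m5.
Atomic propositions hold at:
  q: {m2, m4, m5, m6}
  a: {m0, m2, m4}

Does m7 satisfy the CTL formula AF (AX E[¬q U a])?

Yes

Sat(¬q) = {m0, m1, m3, m7}
E[¬q U a]: least fixpoint, start Z0 = Sat(a) = {m0, m2, m4}, add states in Sat(¬q) with some successor in Z. Already a fixed point.
Sat(E[¬q U a]) = {m0, m2, m4}
Sat(AX E[¬q U a]) = {s : every successor in {m0, m2, m4}} = {m0, m2, m6}
AF (AX E[¬q U a]): least fixpoint, start Z0 = {m0, m2, m6}, add states with every successor in Z. Z1 = {m0, m2, m5, m6}; Z2 = {m0, m2, m5, m6, m7}; fixed.
Sat(AF (AX E[¬q U a])) = {m0, m2, m5, m6, m7}
m7 ∈ Sat(AF (AX E[¬q U a])) = {m0, m2, m5, m6, m7}, so the formula holds at m7.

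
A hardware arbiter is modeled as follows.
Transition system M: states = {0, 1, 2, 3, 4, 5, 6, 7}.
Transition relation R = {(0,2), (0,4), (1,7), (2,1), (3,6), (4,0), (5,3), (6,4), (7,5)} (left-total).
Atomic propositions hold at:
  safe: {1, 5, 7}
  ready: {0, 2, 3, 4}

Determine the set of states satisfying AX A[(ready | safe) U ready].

Sat(ready | safe) = {0, 1, 2, 3, 4, 5, 7}
A[(ready | safe) U ready]: least fixpoint, start Z0 = Sat(ready) = {0, 2, 3, 4}, add states in Sat(ready | safe) with every successor in Z. Z1 = {0, 2, 3, 4, 5}; Z2 = {0, 2, 3, 4, 5, 7}; Z3 = {0, 1, 2, 3, 4, 5, 7}; fixed.
Sat(A[(ready | safe) U ready]) = {0, 1, 2, 3, 4, 5, 7}
Sat(AX A[(ready | safe) U ready]) = {s : every successor in {0, 1, 2, 3, 4, 5, 7}} = {0, 1, 2, 4, 5, 6, 7}

{0, 1, 2, 4, 5, 6, 7}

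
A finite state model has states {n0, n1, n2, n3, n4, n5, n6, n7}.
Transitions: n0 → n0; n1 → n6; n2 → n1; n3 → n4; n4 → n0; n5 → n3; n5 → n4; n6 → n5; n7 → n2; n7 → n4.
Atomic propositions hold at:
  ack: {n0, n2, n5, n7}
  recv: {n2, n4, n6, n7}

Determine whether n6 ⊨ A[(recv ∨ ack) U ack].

Sat(recv ∨ ack) = {n0, n2, n4, n5, n6, n7}
A[(recv ∨ ack) U ack]: least fixpoint, start Z0 = Sat(ack) = {n0, n2, n5, n7}, add states in Sat(recv ∨ ack) with every successor in Z. Z1 = {n0, n2, n4, n5, n6, n7}; fixed.
Sat(A[(recv ∨ ack) U ack]) = {n0, n2, n4, n5, n6, n7}
n6 ∈ Sat(A[(recv ∨ ack) U ack]) = {n0, n2, n4, n5, n6, n7}, so the formula holds at n6.

Yes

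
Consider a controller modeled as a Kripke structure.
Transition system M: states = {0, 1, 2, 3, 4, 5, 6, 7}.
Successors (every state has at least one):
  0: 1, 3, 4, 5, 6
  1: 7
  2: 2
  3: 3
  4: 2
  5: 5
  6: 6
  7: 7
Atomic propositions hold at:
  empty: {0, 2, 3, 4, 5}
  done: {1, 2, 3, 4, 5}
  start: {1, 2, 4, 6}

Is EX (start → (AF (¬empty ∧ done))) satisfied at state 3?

Sat(¬empty) = {1, 6, 7}
Sat(¬empty ∧ done) = {1}
AF (¬empty ∧ done): least fixpoint, start Z0 = {1}, add states with every successor in Z. Already a fixed point.
Sat(AF (¬empty ∧ done)) = {1}
Sat(start → (AF (¬empty ∧ done))) = {0, 1, 3, 5, 7}
Sat(EX (start → (AF (¬empty ∧ done)))) = {s : some successor in {0, 1, 3, 5, 7}} = {0, 1, 3, 5, 7}
3 ∈ Sat(EX (start → (AF (¬empty ∧ done)))) = {0, 1, 3, 5, 7}, so the formula holds at 3.

Yes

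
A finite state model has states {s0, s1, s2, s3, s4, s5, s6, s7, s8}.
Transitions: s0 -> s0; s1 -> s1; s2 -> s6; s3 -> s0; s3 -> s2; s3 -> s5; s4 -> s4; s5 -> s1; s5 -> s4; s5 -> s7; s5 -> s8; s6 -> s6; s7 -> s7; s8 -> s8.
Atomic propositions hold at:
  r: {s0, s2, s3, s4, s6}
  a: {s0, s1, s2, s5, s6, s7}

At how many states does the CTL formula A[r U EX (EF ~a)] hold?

4

Sat(~a) = {s3, s4, s8}
EF ~a: least fixpoint, start Z0 = {s3, s4, s8}, add states with some successor in Z. Z1 = {s3, s4, s5, s8}; fixed.
Sat(EF ~a) = {s3, s4, s5, s8}
Sat(EX (EF ~a)) = {s : some successor in {s3, s4, s5, s8}} = {s3, s4, s5, s8}
A[r U EX (EF ~a)]: least fixpoint, start Z0 = Sat(EX (EF ~a)) = {s3, s4, s5, s8}, add states in Sat(r) with every successor in Z. Already a fixed point.
Sat(A[r U EX (EF ~a)]) = {s3, s4, s5, s8}
|Sat(A[r U EX (EF ~a)])| = |{s3, s4, s5, s8}| = 4.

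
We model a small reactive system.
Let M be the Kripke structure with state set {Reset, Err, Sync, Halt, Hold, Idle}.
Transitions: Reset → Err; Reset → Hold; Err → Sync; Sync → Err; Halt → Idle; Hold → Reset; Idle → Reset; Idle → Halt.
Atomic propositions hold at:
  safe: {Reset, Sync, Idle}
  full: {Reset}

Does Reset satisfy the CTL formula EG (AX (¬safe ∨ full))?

Yes

Sat(¬safe) = {Err, Halt, Hold}
Sat(¬safe ∨ full) = {Reset, Err, Halt, Hold}
Sat(AX (¬safe ∨ full)) = {s : every successor in {Reset, Err, Halt, Hold}} = {Reset, Sync, Hold, Idle}
EG (AX (¬safe ∨ full)): greatest fixpoint, start Z0 = {Reset, Sync, Hold, Idle}, keep only states in Sat with some successor in Z. Z1 = {Reset, Hold, Idle}; fixed.
Sat(EG (AX (¬safe ∨ full))) = {Reset, Hold, Idle}
Reset ∈ Sat(EG (AX (¬safe ∨ full))) = {Reset, Hold, Idle}, so the formula holds at Reset.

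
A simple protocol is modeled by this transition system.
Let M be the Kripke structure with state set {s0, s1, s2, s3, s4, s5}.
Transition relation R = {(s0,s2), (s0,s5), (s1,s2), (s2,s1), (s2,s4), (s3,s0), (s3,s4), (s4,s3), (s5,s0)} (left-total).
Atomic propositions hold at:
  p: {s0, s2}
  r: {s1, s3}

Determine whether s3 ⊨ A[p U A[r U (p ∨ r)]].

Yes

Sat(p ∨ r) = {s0, s1, s2, s3}
A[r U (p ∨ r)]: least fixpoint, start Z0 = Sat((p ∨ r)) = {s0, s1, s2, s3}, add states in Sat(r) with every successor in Z. Already a fixed point.
Sat(A[r U (p ∨ r)]) = {s0, s1, s2, s3}
A[p U A[r U (p ∨ r)]]: least fixpoint, start Z0 = Sat(A[r U (p ∨ r)]) = {s0, s1, s2, s3}, add states in Sat(p) with every successor in Z. Already a fixed point.
Sat(A[p U A[r U (p ∨ r)]]) = {s0, s1, s2, s3}
s3 ∈ Sat(A[p U A[r U (p ∨ r)]]) = {s0, s1, s2, s3}, so the formula holds at s3.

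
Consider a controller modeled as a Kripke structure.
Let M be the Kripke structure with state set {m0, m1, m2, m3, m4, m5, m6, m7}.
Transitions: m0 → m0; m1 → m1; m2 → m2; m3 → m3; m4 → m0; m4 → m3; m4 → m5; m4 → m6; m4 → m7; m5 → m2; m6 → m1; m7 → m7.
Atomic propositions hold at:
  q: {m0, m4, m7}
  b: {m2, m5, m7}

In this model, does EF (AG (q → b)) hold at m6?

Sat(q → b) = {m1, m2, m3, m5, m6, m7}
AG (q → b): greatest fixpoint, start Z0 = {m1, m2, m3, m5, m6, m7}, keep only states in Sat with every successor in Z. Already a fixed point.
Sat(AG (q → b)) = {m1, m2, m3, m5, m6, m7}
EF (AG (q → b)): least fixpoint, start Z0 = {m1, m2, m3, m5, m6, m7}, add states with some successor in Z. Z1 = {m1, m2, m3, m4, m5, m6, m7}; fixed.
Sat(EF (AG (q → b))) = {m1, m2, m3, m4, m5, m6, m7}
m6 ∈ Sat(EF (AG (q → b))) = {m1, m2, m3, m4, m5, m6, m7}, so the formula holds at m6.

Yes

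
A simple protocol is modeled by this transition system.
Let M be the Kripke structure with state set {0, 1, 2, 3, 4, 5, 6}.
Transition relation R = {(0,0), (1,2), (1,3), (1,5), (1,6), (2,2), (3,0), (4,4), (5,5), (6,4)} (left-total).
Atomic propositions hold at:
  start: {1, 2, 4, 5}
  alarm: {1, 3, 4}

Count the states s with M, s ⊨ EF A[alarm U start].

A[alarm U start]: least fixpoint, start Z0 = Sat(start) = {1, 2, 4, 5}, add states in Sat(alarm) with every successor in Z. Already a fixed point.
Sat(A[alarm U start]) = {1, 2, 4, 5}
EF A[alarm U start]: least fixpoint, start Z0 = {1, 2, 4, 5}, add states with some successor in Z. Z1 = {1, 2, 4, 5, 6}; fixed.
Sat(EF A[alarm U start]) = {1, 2, 4, 5, 6}
|Sat(EF A[alarm U start])| = |{1, 2, 4, 5, 6}| = 5.

5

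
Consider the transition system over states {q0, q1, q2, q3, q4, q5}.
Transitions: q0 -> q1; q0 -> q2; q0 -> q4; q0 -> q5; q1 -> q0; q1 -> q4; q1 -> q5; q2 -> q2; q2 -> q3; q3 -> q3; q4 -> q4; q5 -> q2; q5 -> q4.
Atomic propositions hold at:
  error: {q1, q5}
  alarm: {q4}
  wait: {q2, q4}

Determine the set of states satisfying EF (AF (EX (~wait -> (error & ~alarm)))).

{q0, q1, q2, q4, q5}

Sat(~wait) = {q0, q1, q3, q5}
Sat(~alarm) = {q0, q1, q2, q3, q5}
Sat(error & ~alarm) = {q1, q5}
Sat(~wait -> (error & ~alarm)) = {q1, q2, q4, q5}
Sat(EX (~wait -> (error & ~alarm))) = {s : some successor in {q1, q2, q4, q5}} = {q0, q1, q2, q4, q5}
AF (EX (~wait -> (error & ~alarm))): least fixpoint, start Z0 = {q0, q1, q2, q4, q5}, add states with every successor in Z. Already a fixed point.
Sat(AF (EX (~wait -> (error & ~alarm)))) = {q0, q1, q2, q4, q5}
EF (AF (EX (~wait -> (error & ~alarm)))): least fixpoint, start Z0 = {q0, q1, q2, q4, q5}, add states with some successor in Z. Already a fixed point.
Sat(EF (AF (EX (~wait -> (error & ~alarm))))) = {q0, q1, q2, q4, q5}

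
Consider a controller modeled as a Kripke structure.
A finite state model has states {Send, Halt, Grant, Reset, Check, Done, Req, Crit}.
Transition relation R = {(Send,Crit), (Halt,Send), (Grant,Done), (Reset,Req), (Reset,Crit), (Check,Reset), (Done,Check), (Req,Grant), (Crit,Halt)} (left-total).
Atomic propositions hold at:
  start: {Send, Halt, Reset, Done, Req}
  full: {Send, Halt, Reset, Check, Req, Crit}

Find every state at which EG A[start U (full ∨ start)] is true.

{Send, Halt, Reset, Check, Done, Crit}

Sat(full ∨ start) = {Send, Halt, Reset, Check, Done, Req, Crit}
A[start U (full ∨ start)]: least fixpoint, start Z0 = Sat((full ∨ start)) = {Send, Halt, Reset, Check, Done, Req, Crit}, add states in Sat(start) with every successor in Z. Already a fixed point.
Sat(A[start U (full ∨ start)]) = {Send, Halt, Reset, Check, Done, Req, Crit}
EG A[start U (full ∨ start)]: greatest fixpoint, start Z0 = {Send, Halt, Reset, Check, Done, Req, Crit}, keep only states in Sat with some successor in Z. Z1 = {Send, Halt, Reset, Check, Done, Crit}; fixed.
Sat(EG A[start U (full ∨ start)]) = {Send, Halt, Reset, Check, Done, Crit}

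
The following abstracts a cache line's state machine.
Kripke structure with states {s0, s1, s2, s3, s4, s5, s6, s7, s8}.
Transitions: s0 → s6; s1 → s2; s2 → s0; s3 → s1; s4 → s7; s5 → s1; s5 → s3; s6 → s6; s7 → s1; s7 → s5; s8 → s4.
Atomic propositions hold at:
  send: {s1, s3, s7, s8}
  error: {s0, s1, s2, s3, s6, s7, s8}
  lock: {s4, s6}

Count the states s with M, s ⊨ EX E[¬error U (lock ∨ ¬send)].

Sat(¬error) = {s4, s5}
Sat(¬send) = {s0, s2, s4, s5, s6}
Sat(lock ∨ ¬send) = {s0, s2, s4, s5, s6}
E[¬error U (lock ∨ ¬send)]: least fixpoint, start Z0 = Sat((lock ∨ ¬send)) = {s0, s2, s4, s5, s6}, add states in Sat(¬error) with some successor in Z. Already a fixed point.
Sat(E[¬error U (lock ∨ ¬send)]) = {s0, s2, s4, s5, s6}
Sat(EX E[¬error U (lock ∨ ¬send)]) = {s : some successor in {s0, s2, s4, s5, s6}} = {s0, s1, s2, s6, s7, s8}
|Sat(EX E[¬error U (lock ∨ ¬send)])| = |{s0, s1, s2, s6, s7, s8}| = 6.

6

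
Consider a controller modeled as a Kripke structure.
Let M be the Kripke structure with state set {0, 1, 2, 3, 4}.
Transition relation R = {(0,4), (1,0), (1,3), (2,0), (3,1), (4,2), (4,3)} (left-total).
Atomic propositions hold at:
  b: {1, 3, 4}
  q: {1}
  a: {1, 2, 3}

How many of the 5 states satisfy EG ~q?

3

Sat(~q) = {0, 2, 3, 4}
EG ~q: greatest fixpoint, start Z0 = {0, 2, 3, 4}, keep only states in Sat with some successor in Z. Z1 = {0, 2, 4}; fixed.
Sat(EG ~q) = {0, 2, 4}
|Sat(EG ~q)| = |{0, 2, 4}| = 3.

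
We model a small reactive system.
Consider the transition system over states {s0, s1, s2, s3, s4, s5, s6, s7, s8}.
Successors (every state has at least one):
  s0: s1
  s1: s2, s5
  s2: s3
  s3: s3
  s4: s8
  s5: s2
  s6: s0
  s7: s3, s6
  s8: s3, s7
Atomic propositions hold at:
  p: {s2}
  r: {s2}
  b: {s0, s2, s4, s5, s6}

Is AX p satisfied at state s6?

No

Sat(AX p) = {s : every successor in {s2}} = {s5}
s6 ∉ Sat(AX p) = {s5}, so the formula does not hold at s6.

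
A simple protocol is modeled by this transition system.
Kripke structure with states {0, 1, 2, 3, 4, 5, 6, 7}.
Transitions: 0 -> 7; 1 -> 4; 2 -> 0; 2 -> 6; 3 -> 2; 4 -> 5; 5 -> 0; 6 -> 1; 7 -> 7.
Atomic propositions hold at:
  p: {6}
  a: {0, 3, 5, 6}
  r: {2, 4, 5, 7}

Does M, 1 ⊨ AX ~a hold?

Sat(~a) = {1, 2, 4, 7}
Sat(AX ~a) = {s : every successor in {1, 2, 4, 7}} = {0, 1, 3, 6, 7}
1 ∈ Sat(AX ~a) = {0, 1, 3, 6, 7}, so the formula holds at 1.

Yes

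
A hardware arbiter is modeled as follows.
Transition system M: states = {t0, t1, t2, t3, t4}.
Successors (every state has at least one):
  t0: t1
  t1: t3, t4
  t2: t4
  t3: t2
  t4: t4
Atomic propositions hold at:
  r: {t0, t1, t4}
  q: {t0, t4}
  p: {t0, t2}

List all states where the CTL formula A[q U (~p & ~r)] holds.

{t3}

Sat(~p) = {t1, t3, t4}
Sat(~r) = {t2, t3}
Sat(~p & ~r) = {t3}
A[q U (~p & ~r)]: least fixpoint, start Z0 = Sat((~p & ~r)) = {t3}, add states in Sat(q) with every successor in Z. Already a fixed point.
Sat(A[q U (~p & ~r)]) = {t3}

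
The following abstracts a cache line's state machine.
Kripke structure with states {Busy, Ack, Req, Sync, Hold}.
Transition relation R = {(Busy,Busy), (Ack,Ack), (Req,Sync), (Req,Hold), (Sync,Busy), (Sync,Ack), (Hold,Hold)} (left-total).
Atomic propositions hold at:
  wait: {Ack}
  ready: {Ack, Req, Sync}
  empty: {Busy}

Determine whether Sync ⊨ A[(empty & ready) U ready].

Yes

Sat(empty & ready) = ∅
A[(empty & ready) U ready]: least fixpoint, start Z0 = Sat(ready) = {Ack, Req, Sync}, add states in Sat(empty & ready) with every successor in Z. Already a fixed point.
Sat(A[(empty & ready) U ready]) = {Ack, Req, Sync}
Sync ∈ Sat(A[(empty & ready) U ready]) = {Ack, Req, Sync}, so the formula holds at Sync.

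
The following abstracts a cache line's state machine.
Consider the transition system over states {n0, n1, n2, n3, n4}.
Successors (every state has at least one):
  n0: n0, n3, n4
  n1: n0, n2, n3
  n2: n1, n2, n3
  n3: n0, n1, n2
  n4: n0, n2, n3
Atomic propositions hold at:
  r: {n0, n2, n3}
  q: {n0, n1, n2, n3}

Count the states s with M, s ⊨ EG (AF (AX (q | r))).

Sat(q | r) = {n0, n1, n2, n3}
Sat(AX (q | r)) = {s : every successor in {n0, n1, n2, n3}} = {n1, n2, n3, n4}
AF (AX (q | r)): least fixpoint, start Z0 = {n1, n2, n3, n4}, add states with every successor in Z. Already a fixed point.
Sat(AF (AX (q | r))) = {n1, n2, n3, n4}
EG (AF (AX (q | r))): greatest fixpoint, start Z0 = {n1, n2, n3, n4}, keep only states in Sat with some successor in Z. Already a fixed point.
Sat(EG (AF (AX (q | r)))) = {n1, n2, n3, n4}
|Sat(EG (AF (AX (q | r))))| = |{n1, n2, n3, n4}| = 4.

4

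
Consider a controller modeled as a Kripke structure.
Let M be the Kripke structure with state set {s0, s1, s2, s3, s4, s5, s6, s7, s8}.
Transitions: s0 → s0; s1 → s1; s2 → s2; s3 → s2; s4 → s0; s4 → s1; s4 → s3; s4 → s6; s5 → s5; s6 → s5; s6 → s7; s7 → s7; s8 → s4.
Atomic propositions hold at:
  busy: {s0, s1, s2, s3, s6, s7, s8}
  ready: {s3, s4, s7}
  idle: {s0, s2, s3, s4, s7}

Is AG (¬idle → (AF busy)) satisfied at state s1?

Yes

Sat(¬idle) = {s1, s5, s6, s8}
AF busy: least fixpoint, start Z0 = {s0, s1, s2, s3, s6, s7, s8}, add states with every successor in Z. Z1 = {s0, s1, s2, s3, s4, s6, s7, s8}; fixed.
Sat(AF busy) = {s0, s1, s2, s3, s4, s6, s7, s8}
Sat(¬idle → (AF busy)) = {s0, s1, s2, s3, s4, s6, s7, s8}
AG (¬idle → (AF busy)): greatest fixpoint, start Z0 = {s0, s1, s2, s3, s4, s6, s7, s8}, keep only states in Sat with every successor in Z. Z1 = {s0, s1, s2, s3, s4, s7, s8}; Z2 = {s0, s1, s2, s3, s7, s8}; Z3 = {s0, s1, s2, s3, s7}; fixed.
Sat(AG (¬idle → (AF busy))) = {s0, s1, s2, s3, s7}
s1 ∈ Sat(AG (¬idle → (AF busy))) = {s0, s1, s2, s3, s7}, so the formula holds at s1.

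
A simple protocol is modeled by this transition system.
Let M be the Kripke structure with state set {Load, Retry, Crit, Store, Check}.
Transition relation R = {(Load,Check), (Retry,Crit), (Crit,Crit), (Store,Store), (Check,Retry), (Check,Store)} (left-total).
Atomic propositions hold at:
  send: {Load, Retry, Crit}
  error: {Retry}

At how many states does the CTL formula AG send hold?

AG send: greatest fixpoint, start Z0 = {Load, Retry, Crit}, keep only states in Sat with every successor in Z. Z1 = {Retry, Crit}; fixed.
Sat(AG send) = {Retry, Crit}
|Sat(AG send)| = |{Retry, Crit}| = 2.

2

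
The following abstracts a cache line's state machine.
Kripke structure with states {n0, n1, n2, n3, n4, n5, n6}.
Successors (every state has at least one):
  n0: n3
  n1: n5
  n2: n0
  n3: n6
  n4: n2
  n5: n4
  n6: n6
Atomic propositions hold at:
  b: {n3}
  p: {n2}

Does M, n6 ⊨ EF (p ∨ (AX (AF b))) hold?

No

AF b: least fixpoint, start Z0 = {n3}, add states with every successor in Z. Z1 = {n0, n3}; Z2 = {n0, n2, n3}; Z3 = {n0, n2, n3, n4}; Z4 = {n0, n2, n3, n4, n5}; Z5 = {n0, n1, n2, n3, n4, n5}; fixed.
Sat(AF b) = {n0, n1, n2, n3, n4, n5}
Sat(AX (AF b)) = {s : every successor in {n0, n1, n2, n3, n4, n5}} = {n0, n1, n2, n4, n5}
Sat(p ∨ (AX (AF b))) = {n0, n1, n2, n4, n5}
EF (p ∨ (AX (AF b))): least fixpoint, start Z0 = {n0, n1, n2, n4, n5}, add states with some successor in Z. Already a fixed point.
Sat(EF (p ∨ (AX (AF b)))) = {n0, n1, n2, n4, n5}
n6 ∉ Sat(EF (p ∨ (AX (AF b)))) = {n0, n1, n2, n4, n5}, so the formula does not hold at n6.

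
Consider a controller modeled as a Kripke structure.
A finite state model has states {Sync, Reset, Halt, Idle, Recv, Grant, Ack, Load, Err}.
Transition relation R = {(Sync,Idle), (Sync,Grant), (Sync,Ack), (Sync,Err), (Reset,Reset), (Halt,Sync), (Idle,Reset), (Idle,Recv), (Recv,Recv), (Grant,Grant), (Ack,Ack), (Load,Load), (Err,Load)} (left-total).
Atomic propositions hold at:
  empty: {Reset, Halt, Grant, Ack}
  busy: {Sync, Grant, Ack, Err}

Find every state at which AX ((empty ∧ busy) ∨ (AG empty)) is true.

{Reset, Grant, Ack}

Sat(empty ∧ busy) = {Grant, Ack}
AG empty: greatest fixpoint, start Z0 = {Reset, Halt, Grant, Ack}, keep only states in Sat with every successor in Z. Z1 = {Reset, Grant, Ack}; fixed.
Sat(AG empty) = {Reset, Grant, Ack}
Sat((empty ∧ busy) ∨ (AG empty)) = {Reset, Grant, Ack}
Sat(AX ((empty ∧ busy) ∨ (AG empty))) = {s : every successor in {Reset, Grant, Ack}} = {Reset, Grant, Ack}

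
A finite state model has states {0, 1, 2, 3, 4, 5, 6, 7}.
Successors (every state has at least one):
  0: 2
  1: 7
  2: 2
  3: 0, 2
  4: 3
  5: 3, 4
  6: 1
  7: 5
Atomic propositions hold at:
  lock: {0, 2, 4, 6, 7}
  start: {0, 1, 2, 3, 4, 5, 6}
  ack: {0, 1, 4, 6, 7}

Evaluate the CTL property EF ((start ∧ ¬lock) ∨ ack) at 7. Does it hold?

Yes

Sat(¬lock) = {1, 3, 5}
Sat(start ∧ ¬lock) = {1, 3, 5}
Sat((start ∧ ¬lock) ∨ ack) = {0, 1, 3, 4, 5, 6, 7}
EF ((start ∧ ¬lock) ∨ ack): least fixpoint, start Z0 = {0, 1, 3, 4, 5, 6, 7}, add states with some successor in Z. Already a fixed point.
Sat(EF ((start ∧ ¬lock) ∨ ack)) = {0, 1, 3, 4, 5, 6, 7}
7 ∈ Sat(EF ((start ∧ ¬lock) ∨ ack)) = {0, 1, 3, 4, 5, 6, 7}, so the formula holds at 7.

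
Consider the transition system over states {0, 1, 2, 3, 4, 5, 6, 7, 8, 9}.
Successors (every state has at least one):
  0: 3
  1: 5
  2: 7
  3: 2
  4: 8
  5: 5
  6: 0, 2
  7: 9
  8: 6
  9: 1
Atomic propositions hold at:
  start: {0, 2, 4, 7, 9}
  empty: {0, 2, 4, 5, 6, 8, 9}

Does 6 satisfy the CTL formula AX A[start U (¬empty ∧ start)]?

No

Sat(¬empty) = {1, 3, 7}
Sat(¬empty ∧ start) = {7}
A[start U (¬empty ∧ start)]: least fixpoint, start Z0 = Sat((¬empty ∧ start)) = {7}, add states in Sat(start) with every successor in Z. Z1 = {2, 7}; fixed.
Sat(A[start U (¬empty ∧ start)]) = {2, 7}
Sat(AX A[start U (¬empty ∧ start)]) = {s : every successor in {2, 7}} = {2, 3}
6 ∉ Sat(AX A[start U (¬empty ∧ start)]) = {2, 3}, so the formula does not hold at 6.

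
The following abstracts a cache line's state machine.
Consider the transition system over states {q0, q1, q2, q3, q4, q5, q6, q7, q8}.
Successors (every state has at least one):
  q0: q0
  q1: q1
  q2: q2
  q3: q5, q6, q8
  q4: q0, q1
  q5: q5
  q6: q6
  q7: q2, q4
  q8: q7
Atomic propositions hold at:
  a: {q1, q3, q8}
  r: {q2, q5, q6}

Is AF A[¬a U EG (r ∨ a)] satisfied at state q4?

No

Sat(¬a) = {q0, q2, q4, q5, q6, q7}
Sat(r ∨ a) = {q1, q2, q3, q5, q6, q8}
EG (r ∨ a): greatest fixpoint, start Z0 = {q1, q2, q3, q5, q6, q8}, keep only states in Sat with some successor in Z. Z1 = {q1, q2, q3, q5, q6}; fixed.
Sat(EG (r ∨ a)) = {q1, q2, q3, q5, q6}
A[¬a U EG (r ∨ a)]: least fixpoint, start Z0 = Sat(EG (r ∨ a)) = {q1, q2, q3, q5, q6}, add states in Sat(¬a) with every successor in Z. Already a fixed point.
Sat(A[¬a U EG (r ∨ a)]) = {q1, q2, q3, q5, q6}
AF A[¬a U EG (r ∨ a)]: least fixpoint, start Z0 = {q1, q2, q3, q5, q6}, add states with every successor in Z. Already a fixed point.
Sat(AF A[¬a U EG (r ∨ a)]) = {q1, q2, q3, q5, q6}
q4 ∉ Sat(AF A[¬a U EG (r ∨ a)]) = {q1, q2, q3, q5, q6}, so the formula does not hold at q4.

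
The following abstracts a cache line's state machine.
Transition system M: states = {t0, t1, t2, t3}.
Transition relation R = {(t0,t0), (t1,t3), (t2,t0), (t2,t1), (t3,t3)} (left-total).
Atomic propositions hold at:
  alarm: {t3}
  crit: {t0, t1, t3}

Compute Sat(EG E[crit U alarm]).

E[crit U alarm]: least fixpoint, start Z0 = Sat(alarm) = {t3}, add states in Sat(crit) with some successor in Z. Z1 = {t1, t3}; fixed.
Sat(E[crit U alarm]) = {t1, t3}
EG E[crit U alarm]: greatest fixpoint, start Z0 = {t1, t3}, keep only states in Sat with some successor in Z. Already a fixed point.
Sat(EG E[crit U alarm]) = {t1, t3}

{t1, t3}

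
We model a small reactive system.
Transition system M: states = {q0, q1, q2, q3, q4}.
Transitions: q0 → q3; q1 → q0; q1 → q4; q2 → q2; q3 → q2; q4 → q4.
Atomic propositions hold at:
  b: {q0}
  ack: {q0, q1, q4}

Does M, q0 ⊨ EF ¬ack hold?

Yes

Sat(¬ack) = {q2, q3}
EF ¬ack: least fixpoint, start Z0 = {q2, q3}, add states with some successor in Z. Z1 = {q0, q2, q3}; Z2 = {q0, q1, q2, q3}; fixed.
Sat(EF ¬ack) = {q0, q1, q2, q3}
q0 ∈ Sat(EF ¬ack) = {q0, q1, q2, q3}, so the formula holds at q0.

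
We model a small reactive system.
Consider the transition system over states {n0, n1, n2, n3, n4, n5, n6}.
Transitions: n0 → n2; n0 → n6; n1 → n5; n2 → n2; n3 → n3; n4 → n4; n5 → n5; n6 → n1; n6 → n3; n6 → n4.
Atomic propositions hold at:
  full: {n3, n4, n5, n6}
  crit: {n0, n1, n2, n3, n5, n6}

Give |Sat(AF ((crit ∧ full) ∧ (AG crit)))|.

3

Sat(crit ∧ full) = {n3, n5, n6}
AG crit: greatest fixpoint, start Z0 = {n0, n1, n2, n3, n5, n6}, keep only states in Sat with every successor in Z. Z1 = {n0, n1, n2, n3, n5}; Z2 = {n1, n2, n3, n5}; fixed.
Sat(AG crit) = {n1, n2, n3, n5}
Sat((crit ∧ full) ∧ (AG crit)) = {n3, n5}
AF ((crit ∧ full) ∧ (AG crit)): least fixpoint, start Z0 = {n3, n5}, add states with every successor in Z. Z1 = {n1, n3, n5}; fixed.
Sat(AF ((crit ∧ full) ∧ (AG crit))) = {n1, n3, n5}
|Sat(AF ((crit ∧ full) ∧ (AG crit)))| = |{n1, n3, n5}| = 3.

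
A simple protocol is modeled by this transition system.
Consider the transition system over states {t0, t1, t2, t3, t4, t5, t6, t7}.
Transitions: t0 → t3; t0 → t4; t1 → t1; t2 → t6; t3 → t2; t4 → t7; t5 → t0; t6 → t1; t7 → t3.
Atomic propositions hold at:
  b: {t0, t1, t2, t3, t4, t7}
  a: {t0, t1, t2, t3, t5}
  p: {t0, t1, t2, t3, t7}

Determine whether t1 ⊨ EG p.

EG p: greatest fixpoint, start Z0 = {t0, t1, t2, t3, t7}, keep only states in Sat with some successor in Z. Z1 = {t0, t1, t3, t7}; Z2 = {t0, t1, t7}; Z3 = {t1}; fixed.
Sat(EG p) = {t1}
t1 ∈ Sat(EG p) = {t1}, so the formula holds at t1.

Yes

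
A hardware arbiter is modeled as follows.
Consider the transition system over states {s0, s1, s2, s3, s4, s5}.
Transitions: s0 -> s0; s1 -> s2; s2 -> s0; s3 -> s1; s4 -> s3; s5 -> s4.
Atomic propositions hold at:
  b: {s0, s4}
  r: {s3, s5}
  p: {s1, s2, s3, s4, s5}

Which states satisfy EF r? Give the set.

{s3, s4, s5}

EF r: least fixpoint, start Z0 = {s3, s5}, add states with some successor in Z. Z1 = {s3, s4, s5}; fixed.
Sat(EF r) = {s3, s4, s5}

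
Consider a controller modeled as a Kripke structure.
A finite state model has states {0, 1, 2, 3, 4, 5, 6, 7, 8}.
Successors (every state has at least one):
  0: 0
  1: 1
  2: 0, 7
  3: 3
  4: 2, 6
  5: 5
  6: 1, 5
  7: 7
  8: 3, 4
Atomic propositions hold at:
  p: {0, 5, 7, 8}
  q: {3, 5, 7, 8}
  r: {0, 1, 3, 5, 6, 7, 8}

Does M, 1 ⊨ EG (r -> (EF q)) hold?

EF q: least fixpoint, start Z0 = {3, 5, 7, 8}, add states with some successor in Z. Z1 = {2, 3, 5, 6, 7, 8}; Z2 = {2, 3, 4, 5, 6, 7, 8}; fixed.
Sat(EF q) = {2, 3, 4, 5, 6, 7, 8}
Sat(r -> (EF q)) = {2, 3, 4, 5, 6, 7, 8}
EG (r -> (EF q)): greatest fixpoint, start Z0 = {2, 3, 4, 5, 6, 7, 8}, keep only states in Sat with some successor in Z. Already a fixed point.
Sat(EG (r -> (EF q))) = {2, 3, 4, 5, 6, 7, 8}
1 ∉ Sat(EG (r -> (EF q))) = {2, 3, 4, 5, 6, 7, 8}, so the formula does not hold at 1.

No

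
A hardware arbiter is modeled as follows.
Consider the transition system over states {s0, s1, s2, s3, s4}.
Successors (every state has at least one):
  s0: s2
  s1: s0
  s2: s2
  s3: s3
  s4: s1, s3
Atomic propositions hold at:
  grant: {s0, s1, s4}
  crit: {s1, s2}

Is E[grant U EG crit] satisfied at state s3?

EG crit: greatest fixpoint, start Z0 = {s1, s2}, keep only states in Sat with some successor in Z. Z1 = {s2}; fixed.
Sat(EG crit) = {s2}
E[grant U EG crit]: least fixpoint, start Z0 = Sat(EG crit) = {s2}, add states in Sat(grant) with some successor in Z. Z1 = {s0, s2}; Z2 = {s0, s1, s2}; Z3 = {s0, s1, s2, s4}; fixed.
Sat(E[grant U EG crit]) = {s0, s1, s2, s4}
s3 ∉ Sat(E[grant U EG crit]) = {s0, s1, s2, s4}, so the formula does not hold at s3.

No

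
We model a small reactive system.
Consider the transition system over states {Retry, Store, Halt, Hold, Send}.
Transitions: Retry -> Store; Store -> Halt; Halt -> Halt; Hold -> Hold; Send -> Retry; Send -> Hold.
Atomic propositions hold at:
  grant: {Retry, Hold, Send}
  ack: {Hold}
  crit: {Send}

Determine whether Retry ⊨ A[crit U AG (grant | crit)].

No

Sat(grant | crit) = {Retry, Hold, Send}
AG (grant | crit): greatest fixpoint, start Z0 = {Retry, Hold, Send}, keep only states in Sat with every successor in Z. Z1 = {Hold, Send}; Z2 = {Hold}; fixed.
Sat(AG (grant | crit)) = {Hold}
A[crit U AG (grant | crit)]: least fixpoint, start Z0 = Sat(AG (grant | crit)) = {Hold}, add states in Sat(crit) with every successor in Z. Already a fixed point.
Sat(A[crit U AG (grant | crit)]) = {Hold}
Retry ∉ Sat(A[crit U AG (grant | crit)]) = {Hold}, so the formula does not hold at Retry.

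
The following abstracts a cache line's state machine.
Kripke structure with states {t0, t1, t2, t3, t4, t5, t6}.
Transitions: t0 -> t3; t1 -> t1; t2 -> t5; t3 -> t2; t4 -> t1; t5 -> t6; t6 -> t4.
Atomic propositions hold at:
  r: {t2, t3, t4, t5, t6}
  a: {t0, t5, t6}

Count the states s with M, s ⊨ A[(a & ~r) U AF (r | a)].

6

Sat(~r) = {t0, t1}
Sat(a & ~r) = {t0}
Sat(r | a) = {t0, t2, t3, t4, t5, t6}
AF (r | a): least fixpoint, start Z0 = {t0, t2, t3, t4, t5, t6}, add states with every successor in Z. Already a fixed point.
Sat(AF (r | a)) = {t0, t2, t3, t4, t5, t6}
A[(a & ~r) U AF (r | a)]: least fixpoint, start Z0 = Sat(AF (r | a)) = {t0, t2, t3, t4, t5, t6}, add states in Sat(a & ~r) with every successor in Z. Already a fixed point.
Sat(A[(a & ~r) U AF (r | a)]) = {t0, t2, t3, t4, t5, t6}
|Sat(A[(a & ~r) U AF (r | a)])| = |{t0, t2, t3, t4, t5, t6}| = 6.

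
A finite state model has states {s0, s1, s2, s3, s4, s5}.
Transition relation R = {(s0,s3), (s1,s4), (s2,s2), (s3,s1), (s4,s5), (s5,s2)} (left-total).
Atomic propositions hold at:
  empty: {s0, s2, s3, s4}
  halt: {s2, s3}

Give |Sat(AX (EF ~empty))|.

4

Sat(~empty) = {s1, s5}
EF ~empty: least fixpoint, start Z0 = {s1, s5}, add states with some successor in Z. Z1 = {s1, s3, s4, s5}; Z2 = {s0, s1, s3, s4, s5}; fixed.
Sat(EF ~empty) = {s0, s1, s3, s4, s5}
Sat(AX (EF ~empty)) = {s : every successor in {s0, s1, s3, s4, s5}} = {s0, s1, s3, s4}
|Sat(AX (EF ~empty))| = |{s0, s1, s3, s4}| = 4.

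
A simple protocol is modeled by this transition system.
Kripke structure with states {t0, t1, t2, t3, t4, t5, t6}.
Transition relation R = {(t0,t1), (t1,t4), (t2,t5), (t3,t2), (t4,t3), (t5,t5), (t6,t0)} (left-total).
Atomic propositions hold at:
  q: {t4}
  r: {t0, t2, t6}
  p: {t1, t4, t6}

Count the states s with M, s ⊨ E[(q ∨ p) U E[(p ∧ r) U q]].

2

Sat(q ∨ p) = {t1, t4, t6}
Sat(p ∧ r) = {t6}
E[(p ∧ r) U q]: least fixpoint, start Z0 = Sat(q) = {t4}, add states in Sat(p ∧ r) with some successor in Z. Already a fixed point.
Sat(E[(p ∧ r) U q]) = {t4}
E[(q ∨ p) U E[(p ∧ r) U q]]: least fixpoint, start Z0 = Sat(E[(p ∧ r) U q]) = {t4}, add states in Sat(q ∨ p) with some successor in Z. Z1 = {t1, t4}; fixed.
Sat(E[(q ∨ p) U E[(p ∧ r) U q]]) = {t1, t4}
|Sat(E[(q ∨ p) U E[(p ∧ r) U q]])| = |{t1, t4}| = 2.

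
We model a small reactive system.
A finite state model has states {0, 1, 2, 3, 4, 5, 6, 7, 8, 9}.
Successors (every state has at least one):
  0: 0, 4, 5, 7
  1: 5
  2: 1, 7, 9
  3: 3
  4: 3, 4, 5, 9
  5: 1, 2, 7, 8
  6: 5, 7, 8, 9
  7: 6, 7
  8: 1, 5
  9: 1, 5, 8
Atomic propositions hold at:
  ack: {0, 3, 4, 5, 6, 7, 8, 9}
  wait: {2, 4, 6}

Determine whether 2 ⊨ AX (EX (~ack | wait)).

Sat(~ack) = {1, 2}
Sat(~ack | wait) = {1, 2, 4, 6}
Sat(EX (~ack | wait)) = {s : some successor in {1, 2, 4, 6}} = {0, 2, 4, 5, 7, 8, 9}
Sat(AX (EX (~ack | wait))) = {s : every successor in {0, 2, 4, 5, 7, 8, 9}} = {0, 1, 6}
2 ∉ Sat(AX (EX (~ack | wait))) = {0, 1, 6}, so the formula does not hold at 2.

No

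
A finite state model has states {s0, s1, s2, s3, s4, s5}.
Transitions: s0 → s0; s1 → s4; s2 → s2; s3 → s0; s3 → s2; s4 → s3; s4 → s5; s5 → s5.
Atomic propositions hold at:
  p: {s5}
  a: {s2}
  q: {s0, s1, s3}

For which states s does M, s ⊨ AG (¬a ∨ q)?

Sat(¬a) = {s0, s1, s3, s4, s5}
Sat(¬a ∨ q) = {s0, s1, s3, s4, s5}
AG (¬a ∨ q): greatest fixpoint, start Z0 = {s0, s1, s3, s4, s5}, keep only states in Sat with every successor in Z. Z1 = {s0, s1, s4, s5}; Z2 = {s0, s1, s5}; Z3 = {s0, s5}; fixed.
Sat(AG (¬a ∨ q)) = {s0, s5}

{s0, s5}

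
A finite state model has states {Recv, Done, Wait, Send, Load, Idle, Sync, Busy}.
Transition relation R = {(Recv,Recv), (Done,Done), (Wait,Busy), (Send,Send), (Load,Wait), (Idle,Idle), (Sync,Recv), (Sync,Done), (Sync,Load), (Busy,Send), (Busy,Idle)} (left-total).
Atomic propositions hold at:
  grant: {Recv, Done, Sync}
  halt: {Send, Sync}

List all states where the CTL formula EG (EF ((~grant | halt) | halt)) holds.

{Wait, Send, Load, Idle, Sync, Busy}

Sat(~grant) = {Wait, Send, Load, Idle, Busy}
Sat(~grant | halt) = {Wait, Send, Load, Idle, Sync, Busy}
Sat((~grant | halt) | halt) = {Wait, Send, Load, Idle, Sync, Busy}
EF ((~grant | halt) | halt): least fixpoint, start Z0 = {Wait, Send, Load, Idle, Sync, Busy}, add states with some successor in Z. Already a fixed point.
Sat(EF ((~grant | halt) | halt)) = {Wait, Send, Load, Idle, Sync, Busy}
EG (EF ((~grant | halt) | halt)): greatest fixpoint, start Z0 = {Wait, Send, Load, Idle, Sync, Busy}, keep only states in Sat with some successor in Z. Already a fixed point.
Sat(EG (EF ((~grant | halt) | halt))) = {Wait, Send, Load, Idle, Sync, Busy}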